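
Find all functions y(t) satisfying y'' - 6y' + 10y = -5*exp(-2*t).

y = -5*exp(-2*t)/26 + C1*cos(t)*exp(3*t) + C2*exp(3*t)*sin(t)

Characteristic equation r² - 6r + 10 = 0 has discriminant (-6)² - 4·(10) = -4 < 0, so r = 3 ± i.
Hence y_h = C1*cos(t)*exp(3*t) + C2*exp(3*t)*sin(t).
Try y_p = A*exp(-2*t). Substituting into the equation and dividing by exp(-2*t) gives A = -5/26, so y_p = -5*exp(-2*t)/26.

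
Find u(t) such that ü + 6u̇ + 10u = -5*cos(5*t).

Characteristic equation r² + 6r + 10 = 0 has discriminant (6)² - 4·(10) = -4 < 0, so r = -3 ± i.
Hence u_h = C1*cos(t)*exp(-3*t) + C2*exp(-3*t)*sin(t).
Try u_p = A*cos(5*t) + B*sin(5*t). Substituting and equating the coefficients of cos(5t) and sin(5t) gives A = 1/15, B = -2/15, so u_p = -2*sin(5*t)/15 + cos(5*t)/15.

u = -2*sin(5*t)/15 + cos(5*t)/15 + C1*cos(t)*exp(-3*t) + C2*exp(-3*t)*sin(t)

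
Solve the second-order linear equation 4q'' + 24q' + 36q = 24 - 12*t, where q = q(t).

Divide through by 4: q'' + 6q' + 9q = 6 - 3*t.
Characteristic equation r² + 6r + 9 = 0 has discriminant (6)² - 4·(9) = 0, so r = -3 is a repeated root.
Hence q_h = (C1 + C2*t)*exp(-3*t).
For the particular solution try q_p = A0 + A1*t. Substituting and matching coefficients of each power of t gives A0 = 8/9, A1 = -1/3, so q_p = 8/9 - t/3.

q = 8/9 - t/3 + C1*exp(-3*t) + C2*t*exp(-3*t)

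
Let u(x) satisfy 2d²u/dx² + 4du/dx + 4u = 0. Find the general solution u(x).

u = C1*cos(x)*exp(-x) + C2*exp(-x)*sin(x)

Divide through by 2: u'' + 2u' + 2u = 0.
Characteristic equation r² + 2r + 2 = 0 has discriminant (2)² - 4·(2) = -4 < 0, so r = -1 ± i.
Hence u_h = C1*cos(x)*exp(-x) + C2*exp(-x)*sin(x).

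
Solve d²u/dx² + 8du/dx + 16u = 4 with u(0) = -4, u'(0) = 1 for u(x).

u = 1/4 - 17*exp(-4*x)/4 - 16*x*exp(-4*x)

Characteristic equation r² + 8r + 16 = 0 has discriminant (8)² - 4·(16) = 0, so r = -4 is a repeated root.
Hence u_h = (C1 + C2*x)*exp(-4*x).
For the particular solution try u_p = A0. Substituting and matching coefficients of each power of x gives A0 = 1/4, so u_p = 1/4.
General solution: u = 1/4 + C1*exp(-4*x) + C2*x*exp(-4*x).
Apply the initial conditions: u(0) = 1/4 + C1 = -4 and u'(0) = C2 - 4*C1 = 1. Solving gives C1 = -17/4, C2 = -16.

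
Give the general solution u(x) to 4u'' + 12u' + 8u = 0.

Divide through by 4: u'' + 3u' + 2u = 0.
Characteristic equation r² + 3r + 2 = 0 factors as (r + 1)(r + 2) = 0, so r = -1, -2.
Hence u_h = C1*exp(-x) + C2*exp(-2*x).

u = C1*exp(-x) + C2*exp(-2*x)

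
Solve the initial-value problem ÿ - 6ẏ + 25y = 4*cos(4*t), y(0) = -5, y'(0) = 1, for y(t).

Characteristic equation r² - 6r + 25 = 0 has discriminant (-6)² - 4·(25) = -64 < 0, so r = 3 ± 4i.
Hence y_h = C1*cos(4*t)*exp(3*t) + C2*exp(3*t)*sin(4*t).
Try y_p = A*cos(4*t) + B*sin(4*t). Substituting and equating the coefficients of cos(4t) and sin(4t) gives A = 4/73, B = -32/219, so y_p = -32*sin(4*t)/219 + 4*cos(4*t)/73.
General solution: y = -32*sin(4*t)/219 + 4*cos(4*t)/73 + C1*cos(4*t)*exp(3*t) + C2*exp(3*t)*sin(4*t).
Apply the initial conditions: y(0) = 4/73 + C1 = -5 and y'(0) = -128/219 + 3*C1 + 4*C2 = 1. Solving gives C1 = -369/73, C2 = 917/219.

y = -32*sin(4*t)/219 + 4*cos(4*t)/73 - 369*cos(4*t)*exp(3*t)/73 + 917*exp(3*t)*sin(4*t)/219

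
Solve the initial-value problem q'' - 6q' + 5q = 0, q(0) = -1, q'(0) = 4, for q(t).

Characteristic equation r² - 6r + 5 = 0 factors as (r - 5)(r - 1) = 0, so r = 5, 1.
Hence q_h = C1*exp(5*t) + C2*exp(t).
Apply the initial conditions: q(0) = C1 + C2 = -1 and q'(0) = C2 + 5*C1 = 4. Solving gives C1 = 5/4, C2 = -9/4.

q = -9*exp(t)/4 + 5*exp(5*t)/4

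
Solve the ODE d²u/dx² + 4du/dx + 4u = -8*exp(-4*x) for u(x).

u = -2*exp(-4*x) + C1*exp(-2*x) + C2*x*exp(-2*x)

Characteristic equation r² + 4r + 4 = 0 has discriminant (4)² - 4·(4) = 0, so r = -2 is a repeated root.
Hence u_h = (C1 + C2*x)*exp(-2*x).
Try u_p = A*exp(-4*x). Substituting into the equation and dividing by exp(-4*x) gives A = -2, so u_p = -2*exp(-4*x).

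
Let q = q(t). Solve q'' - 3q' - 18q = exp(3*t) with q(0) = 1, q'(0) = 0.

q = -exp(3*t)/18 + 10*exp(6*t)/27 + 37*exp(-3*t)/54

Characteristic equation r² - 3r - 18 = 0 factors as (r - 6)(r + 3) = 0, so r = 6, -3.
Hence q_h = C1*exp(6*t) + C2*exp(-3*t).
Try q_p = A*exp(3*t). Substituting into the equation and dividing by exp(3*t) gives A = -1/18, so q_p = -exp(3*t)/18.
General solution: q = -exp(3*t)/18 + C1*exp(6*t) + C2*exp(-3*t).
Apply the initial conditions: q(0) = -1/18 + C1 + C2 = 1 and q'(0) = -1/6 - 3*C2 + 6*C1 = 0. Solving gives C1 = 10/27, C2 = 37/54.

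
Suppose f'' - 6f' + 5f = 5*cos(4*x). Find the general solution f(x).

Characteristic equation r² - 6r + 5 = 0 factors as (r - 5)(r - 1) = 0, so r = 5, 1.
Hence f_h = C1*exp(5*x) + C2*exp(x).
Try f_p = A*cos(4*x) + B*sin(4*x). Substituting and equating the coefficients of cos(4x) and sin(4x) gives A = -55/697, B = -120/697, so f_p = -120*sin(4*x)/697 - 55*cos(4*x)/697.

f = -120*sin(4*x)/697 - 55*cos(4*x)/697 + C1*exp(5*x) + C2*exp(x)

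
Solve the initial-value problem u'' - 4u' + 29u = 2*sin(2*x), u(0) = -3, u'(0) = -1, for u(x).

u = 16*cos(2*x)/689 + 50*sin(2*x)/689 - 2083*cos(5*x)*exp(2*x)/689 + 3377*exp(2*x)*sin(5*x)/3445

Characteristic equation r² - 4r + 29 = 0 has discriminant (-4)² - 4·(29) = -100 < 0, so r = 2 ± 5i.
Hence u_h = C1*cos(5*x)*exp(2*x) + C2*exp(2*x)*sin(5*x).
Try u_p = A*cos(2*x) + B*sin(2*x). Substituting and equating the coefficients of cos(2x) and sin(2x) gives A = 16/689, B = 50/689, so u_p = 16*cos(2*x)/689 + 50*sin(2*x)/689.
General solution: u = 16*cos(2*x)/689 + 50*sin(2*x)/689 + C1*cos(5*x)*exp(2*x) + C2*exp(2*x)*sin(5*x).
Apply the initial conditions: u(0) = 16/689 + C1 = -3 and u'(0) = 100/689 + 2*C1 + 5*C2 = -1. Solving gives C1 = -2083/689, C2 = 3377/3445.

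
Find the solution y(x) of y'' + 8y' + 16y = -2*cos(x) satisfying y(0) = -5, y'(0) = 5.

y = -1415*exp(-4*x)/289 - 30*cos(x)/289 - 16*sin(x)/289 - 247*x*exp(-4*x)/17

Characteristic equation r² + 8r + 16 = 0 has discriminant (8)² - 4·(16) = 0, so r = -4 is a repeated root.
Hence y_h = (C1 + C2*x)*exp(-4*x).
Try y_p = A*cos(x) + B*sin(x). Substituting and equating the coefficients of cos(x) and sin(x) gives A = -30/289, B = -16/289, so y_p = -30*cos(x)/289 - 16*sin(x)/289.
General solution: y = -30*cos(x)/289 - 16*sin(x)/289 + C1*exp(-4*x) + C2*x*exp(-4*x).
Apply the initial conditions: y(0) = -30/289 + C1 = -5 and y'(0) = -16/289 + C2 - 4*C1 = 5. Solving gives C1 = -1415/289, C2 = -247/17.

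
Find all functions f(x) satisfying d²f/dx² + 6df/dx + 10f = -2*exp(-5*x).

Characteristic equation r² + 6r + 10 = 0 has discriminant (6)² - 4·(10) = -4 < 0, so r = -3 ± i.
Hence f_h = C1*cos(x)*exp(-3*x) + C2*exp(-3*x)*sin(x).
Try f_p = A*exp(-5*x). Substituting into the equation and dividing by exp(-5*x) gives A = -2/5, so f_p = -2*exp(-5*x)/5.

f = -2*exp(-5*x)/5 + C1*cos(x)*exp(-3*x) + C2*exp(-3*x)*sin(x)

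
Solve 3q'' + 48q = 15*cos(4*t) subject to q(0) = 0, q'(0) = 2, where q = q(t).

Divide through by 3: q'' + 16q = 5*cos(4*t).
Characteristic equation r² + 16 = 0 has discriminant (0)² - 4·(16) = -64 < 0, so r = ± 4i.
Hence q_h = C1*cos(4*t) + C2*sin(4*t).
Since ±4i are characteristic roots, multiply the trial by t. Try q_p = t*(A*cos(4*t) + B*sin(4*t)). Substituting and equating the coefficients of cos(4t) and sin(4t) gives A = 0, B = 5/8, so q_p = 5*t*sin(4*t)/8.
General solution: q = C1*cos(4*t) + C2*sin(4*t) + 5*t*sin(4*t)/8.
Apply the initial conditions: q(0) = C1 = 0 and q'(0) = 4*C2 = 2. Solving gives C1 = 0, C2 = 1/2.

q = sin(4*t)/2 + 5*t*sin(4*t)/8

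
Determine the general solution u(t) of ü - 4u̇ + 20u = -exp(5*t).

Characteristic equation r² - 4r + 20 = 0 has discriminant (-4)² - 4·(20) = -64 < 0, so r = 2 ± 4i.
Hence u_h = C1*cos(4*t)*exp(2*t) + C2*exp(2*t)*sin(4*t).
Try u_p = A*exp(5*t). Substituting into the equation and dividing by exp(5*t) gives A = -1/25, so u_p = -exp(5*t)/25.

u = -exp(5*t)/25 + C1*cos(4*t)*exp(2*t) + C2*exp(2*t)*sin(4*t)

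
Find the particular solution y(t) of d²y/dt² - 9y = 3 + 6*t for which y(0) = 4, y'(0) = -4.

Characteristic equation r² - 9 = 0 factors as (r - 3)(r + 3) = 0, so r = 3, -3.
Hence y_h = C1*exp(3*t) + C2*exp(-3*t).
For the particular solution try y_p = A0 + A1*t. Substituting and matching coefficients of each power of t gives A0 = -1/3, A1 = -2/3, so y_p = -1/3 - 2*t/3.
General solution: y = -1/3 - 2*t/3 + C1*exp(3*t) + C2*exp(-3*t).
Apply the initial conditions: y(0) = -1/3 + C1 + C2 = 4 and y'(0) = -2/3 - 3*C2 + 3*C1 = -4. Solving gives C1 = 29/18, C2 = 49/18.

y = -1/3 - 2*t/3 + 29*exp(3*t)/18 + 49*exp(-3*t)/18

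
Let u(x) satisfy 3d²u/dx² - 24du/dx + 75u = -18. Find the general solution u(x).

Divide through by 3: u'' - 8u' + 25u = -6.
Characteristic equation r² - 8r + 25 = 0 has discriminant (-8)² - 4·(25) = -36 < 0, so r = 4 ± 3i.
Hence u_h = C1*cos(3*x)*exp(4*x) + C2*exp(4*x)*sin(3*x).
For the particular solution try u_p = A0. Substituting and matching coefficients of each power of x gives A0 = -6/25, so u_p = -6/25.

u = -6/25 + C1*cos(3*x)*exp(4*x) + C2*exp(4*x)*sin(3*x)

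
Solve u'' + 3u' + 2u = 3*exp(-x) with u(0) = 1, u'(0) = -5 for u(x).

u = -6*exp(-x) + 7*exp(-2*x) + 3*x*exp(-x)

Characteristic equation r² + 3r + 2 = 0 factors as (r + 2)(r + 1) = 0, so r = -2, -1.
Hence u_h = C1*exp(-2*x) + C2*exp(-x).
Since exp(-x) solves the homogeneous equation (r = -1 is a root of multiplicity 1), multiply the trial by x. Try u_p = A*x*exp(-x). Substituting into the equation and dividing by exp(-x) gives A = 3, so u_p = 3*x*exp(-x).
General solution: u = C1*exp(-2*x) + C2*exp(-x) + 3*x*exp(-x).
Apply the initial conditions: u(0) = C1 + C2 = 1 and u'(0) = 3 - C2 - 2*C1 = -5. Solving gives C1 = 7, C2 = -6.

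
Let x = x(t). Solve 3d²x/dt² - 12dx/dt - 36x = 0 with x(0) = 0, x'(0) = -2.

Divide through by 3: x'' - 4x' - 12x = 0.
Characteristic equation r² - 4r - 12 = 0 factors as (r - 6)(r + 2) = 0, so r = 6, -2.
Hence x_h = C1*exp(6*t) + C2*exp(-2*t).
Apply the initial conditions: x(0) = C1 + C2 = 0 and x'(0) = -2*C2 + 6*C1 = -2. Solving gives C1 = -1/4, C2 = 1/4.

x = -exp(6*t)/4 + exp(-2*t)/4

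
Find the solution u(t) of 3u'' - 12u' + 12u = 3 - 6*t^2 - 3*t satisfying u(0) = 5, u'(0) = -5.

u = -3/4 - 5*t/4 - t**2/2 + 23*exp(2*t)/4 - 61*t*exp(2*t)/4

Divide through by 3: u'' - 4u' + 4u = 1 - t - 2*t^2.
Characteristic equation r² - 4r + 4 = 0 has discriminant (-4)² - 4·(4) = 0, so r = 2 is a repeated root.
Hence u_h = (C1 + C2*t)*exp(2*t).
For the particular solution try u_p = A0 + A1*t + A2*t^2. Substituting and matching coefficients of each power of t gives A0 = -3/4, A1 = -5/4, A2 = -1/2, so u_p = -3/4 - 5*t/4 - t^2/2.
General solution: u = -3/4 - 5*t/4 - t^2/2 + C1*exp(2*t) + C2*t*exp(2*t).
Apply the initial conditions: u(0) = -3/4 + C1 = 5 and u'(0) = -5/4 + C2 + 2*C1 = -5. Solving gives C1 = 23/4, C2 = -61/4.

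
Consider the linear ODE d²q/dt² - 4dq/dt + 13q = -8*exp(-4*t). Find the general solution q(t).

q = -8*exp(-4*t)/45 + C1*cos(3*t)*exp(2*t) + C2*exp(2*t)*sin(3*t)

Characteristic equation r² - 4r + 13 = 0 has discriminant (-4)² - 4·(13) = -36 < 0, so r = 2 ± 3i.
Hence q_h = C1*cos(3*t)*exp(2*t) + C2*exp(2*t)*sin(3*t).
Try q_p = A*exp(-4*t). Substituting into the equation and dividing by exp(-4*t) gives A = -8/45, so q_p = -8*exp(-4*t)/45.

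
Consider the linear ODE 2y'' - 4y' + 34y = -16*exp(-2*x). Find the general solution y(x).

y = -8*exp(-2*x)/25 + C1*cos(4*x)*exp(x) + C2*exp(x)*sin(4*x)

Divide through by 2: y'' - 2y' + 17y = -8*exp(-2*x).
Characteristic equation r² - 2r + 17 = 0 has discriminant (-2)² - 4·(17) = -64 < 0, so r = 1 ± 4i.
Hence y_h = C1*cos(4*x)*exp(x) + C2*exp(x)*sin(4*x).
Try y_p = A*exp(-2*x). Substituting into the equation and dividing by exp(-2*x) gives A = -8/25, so y_p = -8*exp(-2*x)/25.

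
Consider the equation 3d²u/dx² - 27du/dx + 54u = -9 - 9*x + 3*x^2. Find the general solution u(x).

u = -37/162 - x/9 + x**2/18 + C1*exp(6*x) + C2*exp(3*x)

Divide through by 3: u'' - 9u' + 18u = -3 + x^2 - 3*x.
Characteristic equation r² - 9r + 18 = 0 factors as (r - 6)(r - 3) = 0, so r = 6, 3.
Hence u_h = C1*exp(6*x) + C2*exp(3*x).
For the particular solution try u_p = A0 + A1*x + A2*x^2. Substituting and matching coefficients of each power of x gives A0 = -37/162, A1 = -1/9, A2 = 1/18, so u_p = -37/162 - x/9 + x^2/18.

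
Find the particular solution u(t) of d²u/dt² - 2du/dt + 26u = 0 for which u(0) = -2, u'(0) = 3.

u = exp(t)*sin(5*t) - 2*cos(5*t)*exp(t)

Characteristic equation r² - 2r + 26 = 0 has discriminant (-2)² - 4·(26) = -100 < 0, so r = 1 ± 5i.
Hence u_h = C1*cos(5*t)*exp(t) + C2*exp(t)*sin(5*t).
Apply the initial conditions: u(0) = C1 = -2 and u'(0) = C1 + 5*C2 = 3. Solving gives C1 = -2, C2 = 1.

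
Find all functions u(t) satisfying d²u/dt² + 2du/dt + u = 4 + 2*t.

Characteristic equation r² + 2r + 1 = 0 has discriminant (2)² - 4·(1) = 0, so r = -1 is a repeated root.
Hence u_h = (C1 + C2*t)*exp(-t).
For the particular solution try u_p = A0 + A1*t. Substituting and matching coefficients of each power of t gives A0 = 0, A1 = 2, so u_p = 2*t.

u = 2*t + C1*exp(-t) + C2*t*exp(-t)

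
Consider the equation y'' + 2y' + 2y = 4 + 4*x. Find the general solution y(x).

Characteristic equation r² + 2r + 2 = 0 has discriminant (2)² - 4·(2) = -4 < 0, so r = -1 ± i.
Hence y_h = C1*cos(x)*exp(-x) + C2*exp(-x)*sin(x).
For the particular solution try y_p = A0 + A1*x. Substituting and matching coefficients of each power of x gives A0 = 0, A1 = 2, so y_p = 2*x.

y = 2*x + C1*cos(x)*exp(-x) + C2*exp(-x)*sin(x)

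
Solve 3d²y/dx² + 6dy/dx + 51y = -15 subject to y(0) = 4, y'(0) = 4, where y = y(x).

Divide through by 3: y'' + 2y' + 17y = -5.
Characteristic equation r² + 2r + 17 = 0 has discriminant (2)² - 4·(17) = -64 < 0, so r = -1 ± 4i.
Hence y_h = C1*cos(4*x)*exp(-x) + C2*exp(-x)*sin(4*x).
For the particular solution try y_p = A0. Substituting and matching coefficients of each power of x gives A0 = -5/17, so y_p = -5/17.
General solution: y = -5/17 + C1*cos(4*x)*exp(-x) + C2*exp(-x)*sin(4*x).
Apply the initial conditions: y(0) = -5/17 + C1 = 4 and y'(0) = -C1 + 4*C2 = 4. Solving gives C1 = 73/17, C2 = 141/68.

y = -5/17 + 73*cos(4*x)*exp(-x)/17 + 141*exp(-x)*sin(4*x)/68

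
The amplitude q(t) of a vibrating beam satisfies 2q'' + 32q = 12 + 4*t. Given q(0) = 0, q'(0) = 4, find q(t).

q = 3/8 - 3*cos(4*t)/8 + t/8 + 31*sin(4*t)/32

Divide through by 2: q'' + 16q = 6 + 2*t.
Characteristic equation r² + 16 = 0 has discriminant (0)² - 4·(16) = -64 < 0, so r = ± 4i.
Hence q_h = C1*cos(4*t) + C2*sin(4*t).
For the particular solution try q_p = A0 + A1*t. Substituting and matching coefficients of each power of t gives A0 = 3/8, A1 = 1/8, so q_p = 3/8 + t/8.
General solution: q = 3/8 + t/8 + C1*cos(4*t) + C2*sin(4*t).
Apply the initial conditions: q(0) = 3/8 + C1 = 0 and q'(0) = 1/8 + 4*C2 = 4. Solving gives C1 = -3/8, C2 = 31/32.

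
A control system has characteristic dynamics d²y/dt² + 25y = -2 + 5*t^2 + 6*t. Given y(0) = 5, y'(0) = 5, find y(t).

Characteristic equation r² + 25 = 0 has discriminant (0)² - 4·(25) = -100 < 0, so r = ± 5i.
Hence y_h = C1*cos(5*t) + C2*sin(5*t).
For the particular solution try y_p = A0 + A1*t + A2*t^2. Substituting and matching coefficients of each power of t gives A0 = -12/125, A1 = 6/25, A2 = 1/5, so y_p = -12/125 + t^2/5 + 6*t/25.
General solution: y = -12/125 + t^2/5 + 6*t/25 + C1*cos(5*t) + C2*sin(5*t).
Apply the initial conditions: y(0) = -12/125 + C1 = 5 and y'(0) = 6/25 + 5*C2 = 5. Solving gives C1 = 637/125, C2 = 119/125.

y = -12/125 + t**2/5 + 6*t/25 + 119*sin(5*t)/125 + 637*cos(5*t)/125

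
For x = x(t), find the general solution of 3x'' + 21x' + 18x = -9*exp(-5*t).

Divide through by 3: x'' + 7x' + 6x = -3*exp(-5*t).
Characteristic equation r² + 7r + 6 = 0 factors as (r + 6)(r + 1) = 0, so r = -6, -1.
Hence x_h = C1*exp(-6*t) + C2*exp(-t).
Try x_p = A*exp(-5*t). Substituting into the equation and dividing by exp(-5*t) gives A = 3/4, so x_p = 3*exp(-5*t)/4.

x = 3*exp(-5*t)/4 + C1*exp(-6*t) + C2*exp(-t)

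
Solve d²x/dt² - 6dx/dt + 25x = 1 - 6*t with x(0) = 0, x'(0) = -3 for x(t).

Characteristic equation r² - 6r + 25 = 0 has discriminant (-6)² - 4·(25) = -64 < 0, so r = 3 ± 4i.
Hence x_h = C1*cos(4*t)*exp(3*t) + C2*exp(3*t)*sin(4*t).
For the particular solution try x_p = A0 + A1*t. Substituting and matching coefficients of each power of t gives A0 = -11/625, A1 = -6/25, so x_p = -11/625 - 6*t/25.
General solution: x = -11/625 - 6*t/25 + C1*cos(4*t)*exp(3*t) + C2*exp(3*t)*sin(4*t).
Apply the initial conditions: x(0) = -11/625 + C1 = 0 and x'(0) = -6/25 + 3*C1 + 4*C2 = -3. Solving gives C1 = 11/625, C2 = -879/1250.

x = -11/625 - 6*t/25 - 879*exp(3*t)*sin(4*t)/1250 + 11*cos(4*t)*exp(3*t)/625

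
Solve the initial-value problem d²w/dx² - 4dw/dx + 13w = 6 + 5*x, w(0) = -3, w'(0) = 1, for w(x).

w = 98/169 + 5*x/13 - 605*cos(3*x)*exp(2*x)/169 + 438*exp(2*x)*sin(3*x)/169

Characteristic equation r² - 4r + 13 = 0 has discriminant (-4)² - 4·(13) = -36 < 0, so r = 2 ± 3i.
Hence w_h = C1*cos(3*x)*exp(2*x) + C2*exp(2*x)*sin(3*x).
For the particular solution try w_p = A0 + A1*x. Substituting and matching coefficients of each power of x gives A0 = 98/169, A1 = 5/13, so w_p = 98/169 + 5*x/13.
General solution: w = 98/169 + 5*x/13 + C1*cos(3*x)*exp(2*x) + C2*exp(2*x)*sin(3*x).
Apply the initial conditions: w(0) = 98/169 + C1 = -3 and w'(0) = 5/13 + 2*C1 + 3*C2 = 1. Solving gives C1 = -605/169, C2 = 438/169.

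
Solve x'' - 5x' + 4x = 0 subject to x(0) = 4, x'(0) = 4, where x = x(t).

Characteristic equation r² - 5r + 4 = 0 factors as (r - 1)(r - 4) = 0, so r = 1, 4.
Hence x_h = C1*exp(t) + C2*exp(4*t).
Apply the initial conditions: x(0) = C1 + C2 = 4 and x'(0) = C1 + 4*C2 = 4. Solving gives C1 = 4, C2 = 0.

x = 4*exp(t)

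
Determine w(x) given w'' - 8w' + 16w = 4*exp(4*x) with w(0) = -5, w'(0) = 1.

w = -5*exp(4*x) + 2*x**2*exp(4*x) + 21*x*exp(4*x)

Characteristic equation r² - 8r + 16 = 0 has discriminant (-8)² - 4·(16) = 0, so r = 4 is a repeated root.
Hence w_h = (C1 + C2*x)*exp(4*x).
Since exp(4*x) solves the homogeneous equation (r = 4 is a root of multiplicity 2), multiply the trial by x^2. Try w_p = A*x^2*exp(4*x). Substituting into the equation and dividing by exp(4*x) gives A = 2, so w_p = 2*x^2*exp(4*x).
General solution: w = C1*exp(4*x) + 2*x^2*exp(4*x) + C2*x*exp(4*x).
Apply the initial conditions: w(0) = C1 = -5 and w'(0) = C2 + 4*C1 = 1. Solving gives C1 = -5, C2 = 21.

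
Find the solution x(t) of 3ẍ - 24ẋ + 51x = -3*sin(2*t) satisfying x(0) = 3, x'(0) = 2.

Divide through by 3: x'' - 8x' + 17x = -sin(2*t).
Characteristic equation r² - 8r + 17 = 0 has discriminant (-8)² - 4·(17) = -4 < 0, so r = 4 ± i.
Hence x_h = C1*cos(t)*exp(4*t) + C2*exp(4*t)*sin(t).
Try x_p = A*cos(2*t) + B*sin(2*t). Substituting and equating the coefficients of cos(2t) and sin(2t) gives A = -16/425, B = -13/425, so x_p = -16*cos(2*t)/425 - 13*sin(2*t)/425.
General solution: x = -16*cos(2*t)/425 - 13*sin(2*t)/425 + C1*cos(t)*exp(4*t) + C2*exp(4*t)*sin(t).
Apply the initial conditions: x(0) = -16/425 + C1 = 3 and x'(0) = -26/425 + C2 + 4*C1 = 2. Solving gives C1 = 1291/425, C2 = -4288/425.

x = -16*cos(2*t)/425 - 13*sin(2*t)/425 - 4288*exp(4*t)*sin(t)/425 + 1291*cos(t)*exp(4*t)/425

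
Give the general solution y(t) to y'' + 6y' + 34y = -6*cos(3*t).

y = -150*cos(3*t)/949 - 108*sin(3*t)/949 + C1*cos(5*t)*exp(-3*t) + C2*exp(-3*t)*sin(5*t)

Characteristic equation r² + 6r + 34 = 0 has discriminant (6)² - 4·(34) = -100 < 0, so r = -3 ± 5i.
Hence y_h = C1*cos(5*t)*exp(-3*t) + C2*exp(-3*t)*sin(5*t).
Try y_p = A*cos(3*t) + B*sin(3*t). Substituting and equating the coefficients of cos(3t) and sin(3t) gives A = -150/949, B = -108/949, so y_p = -150*cos(3*t)/949 - 108*sin(3*t)/949.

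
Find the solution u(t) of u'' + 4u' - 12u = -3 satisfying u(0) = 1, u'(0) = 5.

Characteristic equation r² + 4r - 12 = 0 factors as (r - 2)(r + 6) = 0, so r = 2, -6.
Hence u_h = C1*exp(2*t) + C2*exp(-6*t).
For the particular solution try u_p = A0. Substituting and matching coefficients of each power of t gives A0 = 1/4, so u_p = 1/4.
General solution: u = 1/4 + C1*exp(2*t) + C2*exp(-6*t).
Apply the initial conditions: u(0) = 1/4 + C1 + C2 = 1 and u'(0) = -6*C2 + 2*C1 = 5. Solving gives C1 = 19/16, C2 = -7/16.

u = 1/4 - 7*exp(-6*t)/16 + 19*exp(2*t)/16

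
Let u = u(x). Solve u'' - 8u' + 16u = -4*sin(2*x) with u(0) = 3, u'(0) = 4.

u = -4*cos(2*x)/25 - 3*sin(2*x)/25 + 79*exp(4*x)/25 - 42*x*exp(4*x)/5

Characteristic equation r² - 8r + 16 = 0 has discriminant (-8)² - 4·(16) = 0, so r = 4 is a repeated root.
Hence u_h = (C1 + C2*x)*exp(4*x).
Try u_p = A*cos(2*x) + B*sin(2*x). Substituting and equating the coefficients of cos(2x) and sin(2x) gives A = -4/25, B = -3/25, so u_p = -4*cos(2*x)/25 - 3*sin(2*x)/25.
General solution: u = -4*cos(2*x)/25 - 3*sin(2*x)/25 + C1*exp(4*x) + C2*x*exp(4*x).
Apply the initial conditions: u(0) = -4/25 + C1 = 3 and u'(0) = -6/25 + C2 + 4*C1 = 4. Solving gives C1 = 79/25, C2 = -42/5.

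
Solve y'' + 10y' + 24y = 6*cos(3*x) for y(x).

Characteristic equation r² + 10r + 24 = 0 factors as (r + 4)(r + 6) = 0, so r = -4, -6.
Hence y_h = C1*exp(-4*x) + C2*exp(-6*x).
Try y_p = A*cos(3*x) + B*sin(3*x). Substituting and equating the coefficients of cos(3x) and sin(3x) gives A = 2/25, B = 4/25, so y_p = 2*cos(3*x)/25 + 4*sin(3*x)/25.

y = 2*cos(3*x)/25 + 4*sin(3*x)/25 + C1*exp(-4*x) + C2*exp(-6*x)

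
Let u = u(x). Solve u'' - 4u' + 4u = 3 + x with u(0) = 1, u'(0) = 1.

Characteristic equation r² - 4r + 4 = 0 has discriminant (-4)² - 4·(4) = 0, so r = 2 is a repeated root.
Hence u_h = (C1 + C2*x)*exp(2*x).
For the particular solution try u_p = A0 + A1*x. Substituting and matching coefficients of each power of x gives A0 = 1, A1 = 1/4, so u_p = 1 + x/4.
General solution: u = 1 + x/4 + C1*exp(2*x) + C2*x*exp(2*x).
Apply the initial conditions: u(0) = 1 + C1 = 1 and u'(0) = 1/4 + C2 + 2*C1 = 1. Solving gives C1 = 0, C2 = 3/4.

u = 1 + x/4 + 3*x*exp(2*x)/4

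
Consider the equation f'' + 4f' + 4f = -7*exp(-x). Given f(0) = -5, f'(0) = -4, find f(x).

Characteristic equation r² + 4r + 4 = 0 has discriminant (4)² - 4·(4) = 0, so r = -2 is a repeated root.
Hence f_h = (C1 + C2*x)*exp(-2*x).
Try f_p = A*exp(-x). Substituting into the equation and dividing by exp(-x) gives A = -7, so f_p = -7*exp(-x).
General solution: f = -7*exp(-x) + C1*exp(-2*x) + C2*x*exp(-2*x).
Apply the initial conditions: f(0) = -7 + C1 = -5 and f'(0) = 7 + C2 - 2*C1 = -4. Solving gives C1 = 2, C2 = -7.

f = -7*exp(-x) + 2*exp(-2*x) - 7*x*exp(-2*x)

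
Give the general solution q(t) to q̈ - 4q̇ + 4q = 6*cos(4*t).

Characteristic equation r² - 4r + 4 = 0 has discriminant (-4)² - 4·(4) = 0, so r = 2 is a repeated root.
Hence q_h = (C1 + C2*t)*exp(2*t).
Try q_p = A*cos(4*t) + B*sin(4*t). Substituting and equating the coefficients of cos(4t) and sin(4t) gives A = -9/50, B = -6/25, so q_p = -9*cos(4*t)/50 - 6*sin(4*t)/25.

q = -9*cos(4*t)/50 - 6*sin(4*t)/25 + C1*exp(2*t) + C2*t*exp(2*t)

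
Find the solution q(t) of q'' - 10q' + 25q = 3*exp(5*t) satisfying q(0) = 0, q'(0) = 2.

Characteristic equation r² - 10r + 25 = 0 has discriminant (-10)² - 4·(25) = 0, so r = 5 is a repeated root.
Hence q_h = (C1 + C2*t)*exp(5*t).
Since exp(5*t) solves the homogeneous equation (r = 5 is a root of multiplicity 2), multiply the trial by t^2. Try q_p = A*t^2*exp(5*t). Substituting into the equation and dividing by exp(5*t) gives A = 3/2, so q_p = 3*t^2*exp(5*t)/2.
General solution: q = C1*exp(5*t) + 3*t^2*exp(5*t)/2 + C2*t*exp(5*t).
Apply the initial conditions: q(0) = C1 = 0 and q'(0) = C2 + 5*C1 = 2. Solving gives C1 = 0, C2 = 2.

q = 2*t*exp(5*t) + 3*t**2*exp(5*t)/2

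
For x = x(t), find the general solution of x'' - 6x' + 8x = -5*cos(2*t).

x = -cos(2*t)/8 + 3*sin(2*t)/8 + C1*exp(4*t) + C2*exp(2*t)

Characteristic equation r² - 6r + 8 = 0 factors as (r - 4)(r - 2) = 0, so r = 4, 2.
Hence x_h = C1*exp(4*t) + C2*exp(2*t).
Try x_p = A*cos(2*t) + B*sin(2*t). Substituting and equating the coefficients of cos(2t) and sin(2t) gives A = -1/8, B = 3/8, so x_p = -cos(2*t)/8 + 3*sin(2*t)/8.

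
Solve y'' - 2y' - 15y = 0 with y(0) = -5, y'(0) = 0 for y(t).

Characteristic equation r² - 2r - 15 = 0 factors as (r + 3)(r - 5) = 0, so r = -3, 5.
Hence y_h = C1*exp(-3*t) + C2*exp(5*t).
Apply the initial conditions: y(0) = C1 + C2 = -5 and y'(0) = -3*C1 + 5*C2 = 0. Solving gives C1 = -25/8, C2 = -15/8.

y = -25*exp(-3*t)/8 - 15*exp(5*t)/8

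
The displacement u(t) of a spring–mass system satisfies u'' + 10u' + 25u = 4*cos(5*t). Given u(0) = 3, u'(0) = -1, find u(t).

Characteristic equation r² + 10r + 25 = 0 has discriminant (10)² - 4·(25) = 0, so r = -5 is a repeated root.
Hence u_h = (C1 + C2*t)*exp(-5*t).
Try u_p = A*cos(5*t) + B*sin(5*t). Substituting and equating the coefficients of cos(5t) and sin(5t) gives A = 0, B = 2/25, so u_p = 2*sin(5*t)/25.
General solution: u = 2*sin(5*t)/25 + C1*exp(-5*t) + C2*t*exp(-5*t).
Apply the initial conditions: u(0) = C1 = 3 and u'(0) = 2/5 + C2 - 5*C1 = -1. Solving gives C1 = 3, C2 = 68/5.

u = 3*exp(-5*t) + 2*sin(5*t)/25 + 68*t*exp(-5*t)/5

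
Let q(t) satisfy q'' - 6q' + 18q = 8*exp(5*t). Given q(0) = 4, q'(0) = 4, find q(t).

Characteristic equation r² - 6r + 18 = 0 has discriminant (-6)² - 4·(18) = -36 < 0, so r = 3 ± 3i.
Hence q_h = C1*cos(3*t)*exp(3*t) + C2*exp(3*t)*sin(3*t).
Try q_p = A*exp(5*t). Substituting into the equation and dividing by exp(5*t) gives A = 8/13, so q_p = 8*exp(5*t)/13.
General solution: q = 8*exp(5*t)/13 + C1*cos(3*t)*exp(3*t) + C2*exp(3*t)*sin(3*t).
Apply the initial conditions: q(0) = 8/13 + C1 = 4 and q'(0) = 40/13 + 3*C1 + 3*C2 = 4. Solving gives C1 = 44/13, C2 = -40/13.

q = 8*exp(5*t)/13 - 40*exp(3*t)*sin(3*t)/13 + 44*cos(3*t)*exp(3*t)/13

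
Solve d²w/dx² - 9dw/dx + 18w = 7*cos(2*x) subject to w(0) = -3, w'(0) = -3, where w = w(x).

Characteristic equation r² - 9r + 18 = 0 factors as (r - 3)(r - 6) = 0, so r = 3, 6.
Hence w_h = C1*exp(3*x) + C2*exp(6*x).
Try w_p = A*cos(2*x) + B*sin(2*x). Substituting and equating the coefficients of cos(2x) and sin(2x) gives A = 49/260, B = -63/260, so w_p = -63*sin(2*x)/260 + 49*cos(2*x)/260.
General solution: w = -63*sin(2*x)/260 + 49*cos(2*x)/260 + C1*exp(3*x) + C2*exp(6*x).
Apply the initial conditions: w(0) = 49/260 + C1 + C2 = -3 and w'(0) = -63/130 + 3*C1 + 6*C2 = -3. Solving gives C1 = -72/13, C2 = 47/20.

w = -72*exp(3*x)/13 - 63*sin(2*x)/260 + 47*exp(6*x)/20 + 49*cos(2*x)/260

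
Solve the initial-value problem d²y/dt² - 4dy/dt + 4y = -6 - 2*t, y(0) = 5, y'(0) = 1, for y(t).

y = -2 + 7*exp(2*t) - t/2 - 25*t*exp(2*t)/2

Characteristic equation r² - 4r + 4 = 0 has discriminant (-4)² - 4·(4) = 0, so r = 2 is a repeated root.
Hence y_h = (C1 + C2*t)*exp(2*t).
For the particular solution try y_p = A0 + A1*t. Substituting and matching coefficients of each power of t gives A0 = -2, A1 = -1/2, so y_p = -2 - t/2.
General solution: y = -2 - t/2 + C1*exp(2*t) + C2*t*exp(2*t).
Apply the initial conditions: y(0) = -2 + C1 = 5 and y'(0) = -1/2 + C2 + 2*C1 = 1. Solving gives C1 = 7, C2 = -25/2.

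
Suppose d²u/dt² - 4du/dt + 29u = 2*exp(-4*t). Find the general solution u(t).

u = 2*exp(-4*t)/61 + C1*cos(5*t)*exp(2*t) + C2*exp(2*t)*sin(5*t)

Characteristic equation r² - 4r + 29 = 0 has discriminant (-4)² - 4·(29) = -100 < 0, so r = 2 ± 5i.
Hence u_h = C1*cos(5*t)*exp(2*t) + C2*exp(2*t)*sin(5*t).
Try u_p = A*exp(-4*t). Substituting into the equation and dividing by exp(-4*t) gives A = 2/61, so u_p = 2*exp(-4*t)/61.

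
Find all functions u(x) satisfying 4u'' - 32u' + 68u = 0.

u = C1*cos(x)*exp(4*x) + C2*exp(4*x)*sin(x)

Divide through by 4: u'' - 8u' + 17u = 0.
Characteristic equation r² - 8r + 17 = 0 has discriminant (-8)² - 4·(17) = -4 < 0, so r = 4 ± i.
Hence u_h = C1*cos(x)*exp(4*x) + C2*exp(4*x)*sin(x).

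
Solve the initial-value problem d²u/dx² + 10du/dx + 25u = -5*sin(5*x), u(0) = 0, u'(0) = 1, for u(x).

u = -exp(-5*x)/10 + cos(5*x)/10 + x*exp(-5*x)/2

Characteristic equation r² + 10r + 25 = 0 has discriminant (10)² - 4·(25) = 0, so r = -5 is a repeated root.
Hence u_h = (C1 + C2*x)*exp(-5*x).
Try u_p = A*cos(5*x) + B*sin(5*x). Substituting and equating the coefficients of cos(5x) and sin(5x) gives A = 1/10, B = 0, so u_p = cos(5*x)/10.
General solution: u = cos(5*x)/10 + C1*exp(-5*x) + C2*x*exp(-5*x).
Apply the initial conditions: u(0) = 1/10 + C1 = 0 and u'(0) = C2 - 5*C1 = 1. Solving gives C1 = -1/10, C2 = 1/2.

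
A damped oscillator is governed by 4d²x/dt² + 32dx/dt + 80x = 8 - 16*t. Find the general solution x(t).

x = 9/50 - t/5 + C1*cos(2*t)*exp(-4*t) + C2*exp(-4*t)*sin(2*t)

Divide through by 4: x'' + 8x' + 20x = 2 - 4*t.
Characteristic equation r² + 8r + 20 = 0 has discriminant (8)² - 4·(20) = -16 < 0, so r = -4 ± 2i.
Hence x_h = C1*cos(2*t)*exp(-4*t) + C2*exp(-4*t)*sin(2*t).
For the particular solution try x_p = A0 + A1*t. Substituting and matching coefficients of each power of t gives A0 = 9/50, A1 = -1/5, so x_p = 9/50 - t/5.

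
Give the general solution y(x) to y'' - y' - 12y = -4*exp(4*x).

y = C1*exp(-3*x) + C2*exp(4*x) - 4*x*exp(4*x)/7

Characteristic equation r² - r - 12 = 0 factors as (r + 3)(r - 4) = 0, so r = -3, 4.
Hence y_h = C1*exp(-3*x) + C2*exp(4*x).
Since exp(4*x) solves the homogeneous equation (r = 4 is a root of multiplicity 1), multiply the trial by x. Try y_p = A*x*exp(4*x). Substituting into the equation and dividing by exp(4*x) gives A = -4/7, so y_p = -4*x*exp(4*x)/7.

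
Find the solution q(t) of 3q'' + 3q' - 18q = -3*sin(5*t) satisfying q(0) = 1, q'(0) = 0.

q = 5*cos(5*t)/986 + 31*sin(5*t)/986 + 73*exp(-3*t)/170 + 82*exp(2*t)/145

Divide through by 3: q'' + q' - 6q = -sin(5*t).
Characteristic equation r² + r - 6 = 0 factors as (r - 2)(r + 3) = 0, so r = 2, -3.
Hence q_h = C1*exp(2*t) + C2*exp(-3*t).
Try q_p = A*cos(5*t) + B*sin(5*t). Substituting and equating the coefficients of cos(5t) and sin(5t) gives A = 5/986, B = 31/986, so q_p = 5*cos(5*t)/986 + 31*sin(5*t)/986.
General solution: q = 5*cos(5*t)/986 + 31*sin(5*t)/986 + C1*exp(2*t) + C2*exp(-3*t).
Apply the initial conditions: q(0) = 5/986 + C1 + C2 = 1 and q'(0) = 155/986 - 3*C2 + 2*C1 = 0. Solving gives C1 = 82/145, C2 = 73/170.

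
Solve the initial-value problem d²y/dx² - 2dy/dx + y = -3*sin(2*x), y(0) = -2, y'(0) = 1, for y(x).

y = -38*exp(x)/25 - 12*cos(2*x)/25 + 9*sin(2*x)/25 + 9*x*exp(x)/5

Characteristic equation r² - 2r + 1 = 0 has discriminant (-2)² - 4·(1) = 0, so r = 1 is a repeated root.
Hence y_h = (C1 + C2*x)*exp(x).
Try y_p = A*cos(2*x) + B*sin(2*x). Substituting and equating the coefficients of cos(2x) and sin(2x) gives A = -12/25, B = 9/25, so y_p = -12*cos(2*x)/25 + 9*sin(2*x)/25.
General solution: y = -12*cos(2*x)/25 + 9*sin(2*x)/25 + C1*exp(x) + C2*x*exp(x).
Apply the initial conditions: y(0) = -12/25 + C1 = -2 and y'(0) = 18/25 + C1 + C2 = 1. Solving gives C1 = -38/25, C2 = 9/5.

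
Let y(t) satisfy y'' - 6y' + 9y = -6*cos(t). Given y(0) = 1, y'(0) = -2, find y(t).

y = -12*cos(t)/25 + 9*sin(t)/25 + 37*exp(3*t)/25 - 34*t*exp(3*t)/5

Characteristic equation r² - 6r + 9 = 0 has discriminant (-6)² - 4·(9) = 0, so r = 3 is a repeated root.
Hence y_h = (C1 + C2*t)*exp(3*t).
Try y_p = A*cos(t) + B*sin(t). Substituting and equating the coefficients of cos(t) and sin(t) gives A = -12/25, B = 9/25, so y_p = -12*cos(t)/25 + 9*sin(t)/25.
General solution: y = -12*cos(t)/25 + 9*sin(t)/25 + C1*exp(3*t) + C2*t*exp(3*t).
Apply the initial conditions: y(0) = -12/25 + C1 = 1 and y'(0) = 9/25 + C2 + 3*C1 = -2. Solving gives C1 = 37/25, C2 = -34/5.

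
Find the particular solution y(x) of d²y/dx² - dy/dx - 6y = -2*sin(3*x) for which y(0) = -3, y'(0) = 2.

Characteristic equation r² - r - 6 = 0 factors as (r + 2)(r - 3) = 0, so r = -2, 3.
Hence y_h = C1*exp(-2*x) + C2*exp(3*x).
Try y_p = A*cos(3*x) + B*sin(3*x). Substituting and equating the coefficients of cos(3x) and sin(3x) gives A = -1/39, B = 5/39, so y_p = -cos(3*x)/39 + 5*sin(3*x)/39.
General solution: y = -cos(3*x)/39 + 5*sin(3*x)/39 + C1*exp(-2*x) + C2*exp(3*x).
Apply the initial conditions: y(0) = -1/39 + C1 + C2 = -3 and y'(0) = 5/13 - 2*C1 + 3*C2 = 2. Solving gives C1 = -137/65, C2 = -13/15.

y = -137*exp(-2*x)/65 - 13*exp(3*x)/15 - cos(3*x)/39 + 5*sin(3*x)/39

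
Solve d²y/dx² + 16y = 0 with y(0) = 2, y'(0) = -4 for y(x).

Characteristic equation r² + 16 = 0 has discriminant (0)² - 4·(16) = -64 < 0, so r = ± 4i.
Hence y_h = C1*cos(4*x) + C2*sin(4*x).
Apply the initial conditions: y(0) = C1 = 2 and y'(0) = 4*C2 = -4. Solving gives C1 = 2, C2 = -1.

y = -sin(4*x) + 2*cos(4*x)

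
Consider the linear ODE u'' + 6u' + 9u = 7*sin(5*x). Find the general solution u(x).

u = -105*cos(5*x)/578 - 28*sin(5*x)/289 + C1*exp(-3*x) + C2*x*exp(-3*x)

Characteristic equation r² + 6r + 9 = 0 has discriminant (6)² - 4·(9) = 0, so r = -3 is a repeated root.
Hence u_h = (C1 + C2*x)*exp(-3*x).
Try u_p = A*cos(5*x) + B*sin(5*x). Substituting and equating the coefficients of cos(5x) and sin(5x) gives A = -105/578, B = -28/289, so u_p = -105*cos(5*x)/578 - 28*sin(5*x)/289.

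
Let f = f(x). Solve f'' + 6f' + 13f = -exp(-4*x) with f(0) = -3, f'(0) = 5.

f = -exp(-4*x)/5 - 21*exp(-3*x)*sin(2*x)/10 - 14*cos(2*x)*exp(-3*x)/5

Characteristic equation r² + 6r + 13 = 0 has discriminant (6)² - 4·(13) = -16 < 0, so r = -3 ± 2i.
Hence f_h = C1*cos(2*x)*exp(-3*x) + C2*exp(-3*x)*sin(2*x).
Try f_p = A*exp(-4*x). Substituting into the equation and dividing by exp(-4*x) gives A = -1/5, so f_p = -exp(-4*x)/5.
General solution: f = -exp(-4*x)/5 + C1*cos(2*x)*exp(-3*x) + C2*exp(-3*x)*sin(2*x).
Apply the initial conditions: f(0) = -1/5 + C1 = -3 and f'(0) = 4/5 - 3*C1 + 2*C2 = 5. Solving gives C1 = -14/5, C2 = -21/10.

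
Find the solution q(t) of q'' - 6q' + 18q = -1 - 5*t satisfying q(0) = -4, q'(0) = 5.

Characteristic equation r² - 6r + 18 = 0 has discriminant (-6)² - 4·(18) = -36 < 0, so r = 3 ± 3i.
Hence q_h = C1*cos(3*t)*exp(3*t) + C2*exp(3*t)*sin(3*t).
For the particular solution try q_p = A0 + A1*t. Substituting and matching coefficients of each power of t gives A0 = -4/27, A1 = -5/18, so q_p = -4/27 - 5*t/18.
General solution: q = -4/27 - 5*t/18 + C1*cos(3*t)*exp(3*t) + C2*exp(3*t)*sin(3*t).
Apply the initial conditions: q(0) = -4/27 + C1 = -4 and q'(0) = -5/18 + 3*C1 + 3*C2 = 5. Solving gives C1 = -104/27, C2 = 101/18.

q = -4/27 - 5*t/18 - 104*cos(3*t)*exp(3*t)/27 + 101*exp(3*t)*sin(3*t)/18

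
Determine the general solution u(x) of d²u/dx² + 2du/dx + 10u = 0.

Characteristic equation r² + 2r + 10 = 0 has discriminant (2)² - 4·(10) = -36 < 0, so r = -1 ± 3i.
Hence u_h = C1*cos(3*x)*exp(-x) + C2*exp(-x)*sin(3*x).

u = C1*cos(3*x)*exp(-x) + C2*exp(-x)*sin(3*x)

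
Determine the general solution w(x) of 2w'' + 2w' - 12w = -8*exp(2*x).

w = C1*exp(2*x) + C2*exp(-3*x) - 4*x*exp(2*x)/5

Divide through by 2: w'' + w' - 6w = -4*exp(2*x).
Characteristic equation r² + r - 6 = 0 factors as (r - 2)(r + 3) = 0, so r = 2, -3.
Hence w_h = C1*exp(2*x) + C2*exp(-3*x).
Since exp(2*x) solves the homogeneous equation (r = 2 is a root of multiplicity 1), multiply the trial by x. Try w_p = A*x*exp(2*x). Substituting into the equation and dividing by exp(2*x) gives A = -4/5, so w_p = -4*x*exp(2*x)/5.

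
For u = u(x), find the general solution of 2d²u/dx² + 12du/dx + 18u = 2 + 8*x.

u = -5/27 + 4*x/9 + C1*exp(-3*x) + C2*x*exp(-3*x)

Divide through by 2: u'' + 6u' + 9u = 1 + 4*x.
Characteristic equation r² + 6r + 9 = 0 has discriminant (6)² - 4·(9) = 0, so r = -3 is a repeated root.
Hence u_h = (C1 + C2*x)*exp(-3*x).
For the particular solution try u_p = A0 + A1*x. Substituting and matching coefficients of each power of x gives A0 = -5/27, A1 = 4/9, so u_p = -5/27 + 4*x/9.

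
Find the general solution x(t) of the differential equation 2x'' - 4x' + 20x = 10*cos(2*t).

Divide through by 2: x'' - 2x' + 10x = 5*cos(2*t).
Characteristic equation r² - 2r + 10 = 0 has discriminant (-2)² - 4·(10) = -36 < 0, so r = 1 ± 3i.
Hence x_h = C1*cos(3*t)*exp(t) + C2*exp(t)*sin(3*t).
Try x_p = A*cos(2*t) + B*sin(2*t). Substituting and equating the coefficients of cos(2t) and sin(2t) gives A = 15/26, B = -5/13, so x_p = -5*sin(2*t)/13 + 15*cos(2*t)/26.

x = -5*sin(2*t)/13 + 15*cos(2*t)/26 + C1*cos(3*t)*exp(t) + C2*exp(t)*sin(3*t)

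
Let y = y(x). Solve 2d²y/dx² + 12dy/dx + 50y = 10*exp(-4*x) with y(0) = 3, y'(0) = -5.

y = 5*exp(-4*x)/17 + 46*cos(4*x)*exp(-3*x)/17 + 73*exp(-3*x)*sin(4*x)/68

Divide through by 2: y'' + 6y' + 25y = 5*exp(-4*x).
Characteristic equation r² + 6r + 25 = 0 has discriminant (6)² - 4·(25) = -64 < 0, so r = -3 ± 4i.
Hence y_h = C1*cos(4*x)*exp(-3*x) + C2*exp(-3*x)*sin(4*x).
Try y_p = A*exp(-4*x). Substituting into the equation and dividing by exp(-4*x) gives A = 5/17, so y_p = 5*exp(-4*x)/17.
General solution: y = 5*exp(-4*x)/17 + C1*cos(4*x)*exp(-3*x) + C2*exp(-3*x)*sin(4*x).
Apply the initial conditions: y(0) = 5/17 + C1 = 3 and y'(0) = -20/17 - 3*C1 + 4*C2 = -5. Solving gives C1 = 46/17, C2 = 73/68.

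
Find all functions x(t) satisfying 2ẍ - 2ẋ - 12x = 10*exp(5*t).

Divide through by 2: x'' - x' - 6x = 5*exp(5*t).
Characteristic equation r² - r - 6 = 0 factors as (r - 3)(r + 2) = 0, so r = 3, -2.
Hence x_h = C1*exp(3*t) + C2*exp(-2*t).
Try x_p = A*exp(5*t). Substituting into the equation and dividing by exp(5*t) gives A = 5/14, so x_p = 5*exp(5*t)/14.

x = 5*exp(5*t)/14 + C1*exp(3*t) + C2*exp(-2*t)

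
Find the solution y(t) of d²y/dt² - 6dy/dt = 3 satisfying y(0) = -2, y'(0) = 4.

Characteristic equation r² - 6r = 0 factors as (r - 6)r = 0, so r = 6, 0.
Hence y_h = C1*exp(6*t) + C2.
Since 1 solves the homogeneous equation (r = 0 is a root of multiplicity 1), multiply the trial by t. Try y_p = A*t. Substituting into the equation and dividing by 1 gives A = -1/2, so y_p = -t/2.
General solution: y = C2 - t/2 + C1*exp(6*t).
Apply the initial conditions: y(0) = C1 + C2 = -2 and y'(0) = -1/2 + 6*C1 = 4. Solving gives C1 = 3/4, C2 = -11/4.

y = -11/4 - t/2 + 3*exp(6*t)/4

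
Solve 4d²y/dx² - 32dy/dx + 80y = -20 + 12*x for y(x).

Divide through by 4: y'' - 8y' + 20y = -5 + 3*x.
Characteristic equation r² - 8r + 20 = 0 has discriminant (-8)² - 4·(20) = -16 < 0, so r = 4 ± 2i.
Hence y_h = C1*cos(2*x)*exp(4*x) + C2*exp(4*x)*sin(2*x).
For the particular solution try y_p = A0 + A1*x. Substituting and matching coefficients of each power of x gives A0 = -19/100, A1 = 3/20, so y_p = -19/100 + 3*x/20.

y = -19/100 + 3*x/20 + C1*cos(2*x)*exp(4*x) + C2*exp(4*x)*sin(2*x)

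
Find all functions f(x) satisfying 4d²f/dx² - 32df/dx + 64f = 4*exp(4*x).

f = C1*exp(4*x) + x**2*exp(4*x)/2 + C2*x*exp(4*x)

Divide through by 4: f'' - 8f' + 16f = exp(4*x).
Characteristic equation r² - 8r + 16 = 0 has discriminant (-8)² - 4·(16) = 0, so r = 4 is a repeated root.
Hence f_h = (C1 + C2*x)*exp(4*x).
Since exp(4*x) solves the homogeneous equation (r = 4 is a root of multiplicity 2), multiply the trial by x^2. Try f_p = A*x^2*exp(4*x). Substituting into the equation and dividing by exp(4*x) gives A = 1/2, so f_p = x^2*exp(4*x)/2.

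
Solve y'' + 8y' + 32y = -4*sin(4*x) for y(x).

y = -sin(4*x)/20 + cos(4*x)/10 + C1*cos(4*x)*exp(-4*x) + C2*exp(-4*x)*sin(4*x)

Characteristic equation r² + 8r + 32 = 0 has discriminant (8)² - 4·(32) = -64 < 0, so r = -4 ± 4i.
Hence y_h = C1*cos(4*x)*exp(-4*x) + C2*exp(-4*x)*sin(4*x).
Try y_p = A*cos(4*x) + B*sin(4*x). Substituting and equating the coefficients of cos(4x) and sin(4x) gives A = 1/10, B = -1/20, so y_p = -sin(4*x)/20 + cos(4*x)/10.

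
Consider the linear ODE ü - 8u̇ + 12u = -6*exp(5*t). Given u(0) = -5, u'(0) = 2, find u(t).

u = 2*exp(5*t) - 17*exp(2*t)/2 + 3*exp(6*t)/2

Characteristic equation r² - 8r + 12 = 0 factors as (r - 2)(r - 6) = 0, so r = 2, 6.
Hence u_h = C1*exp(2*t) + C2*exp(6*t).
Try u_p = A*exp(5*t). Substituting into the equation and dividing by exp(5*t) gives A = 2, so u_p = 2*exp(5*t).
General solution: u = 2*exp(5*t) + C1*exp(2*t) + C2*exp(6*t).
Apply the initial conditions: u(0) = 2 + C1 + C2 = -5 and u'(0) = 10 + 2*C1 + 6*C2 = 2. Solving gives C1 = -17/2, C2 = 3/2.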